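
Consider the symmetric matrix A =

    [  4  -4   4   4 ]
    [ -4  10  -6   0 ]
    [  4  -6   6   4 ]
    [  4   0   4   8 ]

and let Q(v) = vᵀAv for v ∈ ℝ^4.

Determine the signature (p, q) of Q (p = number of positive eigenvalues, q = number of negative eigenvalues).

Congruent diagonalization of A (simultaneous row and column reduction) yields pivots 4, 6, 4/3, 0.
That gives 3 positive, 1 zero pivots.

(3, 0)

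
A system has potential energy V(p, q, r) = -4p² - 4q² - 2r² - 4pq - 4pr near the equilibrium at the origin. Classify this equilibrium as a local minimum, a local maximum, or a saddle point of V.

The Hessian at the origin is H = [[-8, -4, -4], [-4, -8, 0], [-4, 0, -4]].
An LDLᵀ factorisation of H has diagonal entries -8, -6, -4/3.
Counting signs: 3 negative.
H is negative definite, so the origin is a strict local maximum.

local maximum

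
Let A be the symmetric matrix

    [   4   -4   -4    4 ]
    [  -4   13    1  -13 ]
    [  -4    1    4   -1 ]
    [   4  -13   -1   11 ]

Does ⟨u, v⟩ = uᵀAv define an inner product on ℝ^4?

An LDLᵀ factorisation of A has diagonal entries 4, 9, -1, -2.
Counting signs: 2 positive, 2 negative.
Hence Q is indefinite.
⟨·,·⟩ is an inner product exactly when A is positive definite.

no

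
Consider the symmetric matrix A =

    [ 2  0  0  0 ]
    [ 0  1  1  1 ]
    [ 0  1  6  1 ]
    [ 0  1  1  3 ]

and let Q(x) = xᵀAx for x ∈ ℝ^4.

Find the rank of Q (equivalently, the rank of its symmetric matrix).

4

An LDLᵀ factorisation of A has diagonal entries 2, 1, 5, 2.
That gives 4 positive pivots.
The rank is the number of nonzero pivots: 4.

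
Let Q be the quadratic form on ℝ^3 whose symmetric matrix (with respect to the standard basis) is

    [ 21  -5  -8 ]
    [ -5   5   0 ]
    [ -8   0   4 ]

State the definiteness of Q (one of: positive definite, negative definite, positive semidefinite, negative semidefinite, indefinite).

Symmetric row and column elimination reduces A to a congruent diagonal form with pivots 21, 80/21, 0.
So there are 2 positive, 1 zero pivots.
Hence Q is positive semidefinite.

positive semidefinite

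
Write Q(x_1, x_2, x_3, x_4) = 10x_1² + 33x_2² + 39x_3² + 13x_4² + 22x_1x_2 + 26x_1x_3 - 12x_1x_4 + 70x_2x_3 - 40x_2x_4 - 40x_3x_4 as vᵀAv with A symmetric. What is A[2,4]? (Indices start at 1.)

The coefficient of x_2·x_4 in Q is -40. For a symmetric A this equals A[2,4] + A[4,2] = 2·A[2,4].
So A[2,4] = -40/2 = -20.

-20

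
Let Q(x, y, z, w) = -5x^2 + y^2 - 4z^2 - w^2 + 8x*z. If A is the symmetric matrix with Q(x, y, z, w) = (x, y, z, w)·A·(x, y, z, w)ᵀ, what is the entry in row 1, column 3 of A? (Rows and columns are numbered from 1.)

The coefficient of x·z in Q is 8. For a symmetric A this equals A[1,3] + A[3,1] = 2·A[1,3].
So A[1,3] = 8/2 = 4.

4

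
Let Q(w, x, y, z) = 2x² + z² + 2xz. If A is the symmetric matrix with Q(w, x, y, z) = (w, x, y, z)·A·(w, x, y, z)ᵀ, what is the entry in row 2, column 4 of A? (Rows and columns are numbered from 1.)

The coefficient of x·z in Q is 2. For a symmetric A this equals A[2,4] + A[4,2] = 2·A[2,4].
So A[2,4] = 2/2 = 1.

1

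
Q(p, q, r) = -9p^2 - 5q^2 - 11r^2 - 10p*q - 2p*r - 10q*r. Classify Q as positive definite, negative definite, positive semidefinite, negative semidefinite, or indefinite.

The symmetric matrix of Q is A = [[-9, -5, -1], [-5, -5, -5], [-1, -5, -11]].
Leading principal minors: Δ_1 = -9, Δ_2 = 20, Δ_3 = -40.
The signs alternate starting with Δ_1 < 0, so by Sylvester's criterion Q is negative definite.

negative definite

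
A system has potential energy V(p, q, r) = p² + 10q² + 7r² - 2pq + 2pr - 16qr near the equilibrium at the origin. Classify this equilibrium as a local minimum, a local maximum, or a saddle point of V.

The Hessian at the origin is H = [[2, -2, 2], [-2, 20, -16], [2, -16, 14]].
Congruent diagonalization of H (simultaneous row and column reduction) yields pivots 2, 18, 10/9.
So there are 3 positive pivots.
H is positive definite, so the origin is a strict local minimum.

local minimum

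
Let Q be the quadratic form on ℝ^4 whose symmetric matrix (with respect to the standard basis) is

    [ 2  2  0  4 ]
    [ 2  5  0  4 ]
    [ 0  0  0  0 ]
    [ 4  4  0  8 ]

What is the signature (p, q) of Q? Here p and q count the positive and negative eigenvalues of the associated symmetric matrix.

(2, 0)

Symmetric row and column elimination reduces A to a congruent diagonal form with pivots 2, 3, 0, 0.
So there are 2 positive, 2 zero pivots.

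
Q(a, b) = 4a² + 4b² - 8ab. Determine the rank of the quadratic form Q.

1

Write A = [[4, -4], [-4, 4]].
Symmetric row and column elimination reduces A to a congruent diagonal form with pivots 4, 0.
Counting signs: 1 positive, 1 zero.
The rank is the number of nonzero pivots: 1.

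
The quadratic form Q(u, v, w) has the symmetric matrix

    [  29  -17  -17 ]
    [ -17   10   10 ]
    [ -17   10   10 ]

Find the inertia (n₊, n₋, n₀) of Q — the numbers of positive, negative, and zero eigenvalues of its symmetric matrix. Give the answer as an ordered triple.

Symmetric row and column elimination reduces A to a congruent diagonal form with pivots 29, 1/29, 0.
That gives 2 positive, 1 zero pivots.

(2, 0, 1)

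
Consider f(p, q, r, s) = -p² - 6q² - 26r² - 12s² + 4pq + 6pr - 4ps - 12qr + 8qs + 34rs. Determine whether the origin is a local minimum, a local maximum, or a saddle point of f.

The Hessian at the origin is H = [[-2, 4, 6, -4], [4, -12, -12, 8], [6, -12, -52, 34], [-4, 8, 34, -24]].
Row-reducing H symmetrically gives the diagonal entries -2, -4, -34, -30/17.
So there are 4 negative pivots.
H is negative definite, so the origin is a strict local maximum.

local maximum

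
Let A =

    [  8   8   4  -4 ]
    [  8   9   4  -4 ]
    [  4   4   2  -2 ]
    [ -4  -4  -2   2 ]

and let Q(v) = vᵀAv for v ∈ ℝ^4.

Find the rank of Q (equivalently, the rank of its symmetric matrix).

Applying the same elementary operations to the rows and columns of A produces a congruent diagonal matrix with entries 8, 1, 0, 0.
That gives 2 positive, 2 zero pivots.
The rank is the number of nonzero pivots: 2.

2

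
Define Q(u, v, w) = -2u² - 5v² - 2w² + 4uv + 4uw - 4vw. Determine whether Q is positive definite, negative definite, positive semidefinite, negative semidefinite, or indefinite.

The symmetric matrix is A = [[-2, 2, 2], [2, -5, -2], [2, -2, -2]].
Applying the same elementary operations to the rows and columns of A produces a congruent diagonal matrix with entries -2, -3, 0.
That gives 2 negative, 1 zero pivots.
Hence Q is negative semidefinite.

negative semidefinite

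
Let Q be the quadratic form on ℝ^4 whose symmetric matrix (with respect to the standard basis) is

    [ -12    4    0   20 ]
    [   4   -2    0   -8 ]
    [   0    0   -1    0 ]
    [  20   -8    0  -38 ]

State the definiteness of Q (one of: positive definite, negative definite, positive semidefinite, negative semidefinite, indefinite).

Leading principal minors: Δ_1 = -12, Δ_2 = 8, Δ_3 = -8, Δ_4 = 16.
The signs alternate starting with Δ_1 < 0, so by Sylvester's criterion Q is negative definite.

negative definite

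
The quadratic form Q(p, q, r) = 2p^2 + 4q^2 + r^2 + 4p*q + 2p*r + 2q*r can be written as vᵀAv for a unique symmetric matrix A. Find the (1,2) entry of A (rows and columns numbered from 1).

2

The coefficient of p·q in Q is 4. For a symmetric A this equals A[1,2] + A[2,1] = 2·A[1,2].
So A[1,2] = 4/2 = 2.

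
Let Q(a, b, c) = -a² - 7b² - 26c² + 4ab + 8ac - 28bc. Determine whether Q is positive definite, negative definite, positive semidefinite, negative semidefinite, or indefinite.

The symmetric matrix is A = [[-1, 2, 4], [2, -7, -14], [4, -14, -26]].
Congruent diagonalization of A (simultaneous row and column reduction) yields pivots -1, -3, 2.
So there are 1 positive, 2 negative pivots.
Hence Q is indefinite.

indefinite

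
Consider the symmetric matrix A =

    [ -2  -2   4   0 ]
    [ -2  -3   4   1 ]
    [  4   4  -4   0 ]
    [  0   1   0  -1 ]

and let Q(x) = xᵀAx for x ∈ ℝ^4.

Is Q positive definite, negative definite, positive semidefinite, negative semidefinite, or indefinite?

Row-reducing A symmetrically gives the diagonal entries -2, -1, 4, 0.
So there are 1 positive, 2 negative, 1 zero pivots.
Hence Q is indefinite.

indefinite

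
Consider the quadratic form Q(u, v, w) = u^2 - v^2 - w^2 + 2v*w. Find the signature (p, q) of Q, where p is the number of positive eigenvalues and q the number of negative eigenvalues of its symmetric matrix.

The associated matrix is A = [[1, 0, 0], [0, -1, 1], [0, 1, -1]].
Applying the same elementary operations to the rows and columns of A produces a congruent diagonal matrix with entries 1, -1, 0.
Counting signs: 1 positive, 1 negative, 1 zero.

(1, 1)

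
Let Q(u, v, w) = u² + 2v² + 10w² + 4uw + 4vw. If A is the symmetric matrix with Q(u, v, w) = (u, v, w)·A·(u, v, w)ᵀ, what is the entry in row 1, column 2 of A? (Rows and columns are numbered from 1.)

0

The coefficient of u·v in Q is 0. For a symmetric A this equals A[1,2] + A[2,1] = 2·A[1,2].
So A[1,2] = 0/2 = 0.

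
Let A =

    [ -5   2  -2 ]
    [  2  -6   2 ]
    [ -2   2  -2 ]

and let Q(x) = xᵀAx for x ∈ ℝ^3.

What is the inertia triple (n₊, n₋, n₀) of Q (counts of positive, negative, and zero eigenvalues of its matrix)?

Applying the same elementary operations to the rows and columns of A produces a congruent diagonal matrix with entries -5, -26/5, -12/13.
So there are 3 negative pivots.

(0, 3, 0)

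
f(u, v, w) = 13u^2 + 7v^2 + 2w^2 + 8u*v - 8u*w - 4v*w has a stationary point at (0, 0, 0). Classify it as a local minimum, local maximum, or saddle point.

local minimum

The Hessian at the origin is H = [[26, 8, -8], [8, 14, -4], [-8, -4, 4]].
Row-reducing H symmetrically gives the diagonal entries 26, 150/13, 4/3.
So there are 3 positive pivots.
H is positive definite, so the origin is a strict local minimum.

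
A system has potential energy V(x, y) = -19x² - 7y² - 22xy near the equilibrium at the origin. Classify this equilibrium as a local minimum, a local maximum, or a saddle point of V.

local maximum

The Hessian at the origin is H = [[-38, -22], [-22, -14]].
det H = -38·-14 − (-22)² = 48 > 0 and H[1,1] = -38 < 0, so H is negative definite.
Therefore the origin is a local maximum.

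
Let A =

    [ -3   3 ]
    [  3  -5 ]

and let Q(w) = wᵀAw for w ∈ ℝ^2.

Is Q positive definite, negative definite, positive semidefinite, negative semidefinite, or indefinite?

Applying the same elementary operations to the rows and columns of A produces a congruent diagonal matrix with entries -3, -2.
That gives 2 negative pivots.
Hence Q is negative definite.

negative definite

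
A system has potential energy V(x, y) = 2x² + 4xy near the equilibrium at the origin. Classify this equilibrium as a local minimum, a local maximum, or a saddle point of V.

The Hessian at the origin is H = [[4, 4], [4, 0]].
det H = 4·0 − (4)² = -16 < 0, so H is indefinite.
Therefore the origin is a saddle point.

saddle point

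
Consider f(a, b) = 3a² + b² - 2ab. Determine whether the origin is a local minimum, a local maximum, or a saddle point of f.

local minimum

The Hessian at the origin is H = [[6, -2], [-2, 2]].
det H = 6·2 − (-2)² = 8 > 0 and H[1,1] = 6 > 0, so H is positive definite.
Therefore the origin is a local minimum.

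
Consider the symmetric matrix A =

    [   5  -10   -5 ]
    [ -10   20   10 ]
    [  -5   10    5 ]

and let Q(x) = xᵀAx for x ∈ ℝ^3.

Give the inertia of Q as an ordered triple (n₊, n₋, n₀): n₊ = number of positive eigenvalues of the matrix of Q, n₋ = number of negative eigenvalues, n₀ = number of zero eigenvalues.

(1, 0, 2)

Congruent diagonalization of A (simultaneous row and column reduction) yields pivots 5, 0, 0.
So there are 1 positive, 2 zero pivots.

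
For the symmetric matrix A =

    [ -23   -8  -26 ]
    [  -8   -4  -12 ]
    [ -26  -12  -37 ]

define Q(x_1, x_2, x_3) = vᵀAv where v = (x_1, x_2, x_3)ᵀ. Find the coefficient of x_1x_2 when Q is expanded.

The coefficient of x_1x_2 is A[1,2] + A[2,1] = 2·(-8) = -16.

-16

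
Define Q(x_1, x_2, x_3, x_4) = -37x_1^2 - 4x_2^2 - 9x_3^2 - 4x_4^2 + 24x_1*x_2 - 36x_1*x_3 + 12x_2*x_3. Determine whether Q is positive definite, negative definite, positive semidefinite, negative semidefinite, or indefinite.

The symmetric matrix is A = [[-37, 12, -18, 0], [12, -4, 6, 0], [-18, 6, -9, 0], [0, 0, 0, -4]].
Applying the same elementary operations to the rows and columns of A produces a congruent diagonal matrix with entries -37, -4/37, 0, -4.
Counting signs: 3 negative, 1 zero.
Hence Q is negative semidefinite.

negative semidefinite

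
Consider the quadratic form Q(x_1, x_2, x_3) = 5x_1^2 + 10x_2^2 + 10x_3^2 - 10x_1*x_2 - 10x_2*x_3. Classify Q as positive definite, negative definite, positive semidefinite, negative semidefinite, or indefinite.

The symmetric matrix of Q is A = [[5, -5, 0], [-5, 10, -5], [0, -5, 10]].
Leading principal minors: Δ_1 = 5, Δ_2 = 25, Δ_3 = 125.
All leading principal minors are positive, so by Sylvester's criterion Q is positive definite.

positive definite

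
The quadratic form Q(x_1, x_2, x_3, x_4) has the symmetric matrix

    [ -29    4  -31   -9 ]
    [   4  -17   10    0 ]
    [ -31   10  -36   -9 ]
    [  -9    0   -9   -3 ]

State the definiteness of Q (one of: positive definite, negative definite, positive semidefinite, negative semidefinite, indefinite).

Leading principal minors: Δ_1 = -29, Δ_2 = 477, Δ_3 = -415, Δ_4 = 30.
The signs alternate starting with Δ_1 < 0, so by Sylvester's criterion Q is negative definite.

negative definite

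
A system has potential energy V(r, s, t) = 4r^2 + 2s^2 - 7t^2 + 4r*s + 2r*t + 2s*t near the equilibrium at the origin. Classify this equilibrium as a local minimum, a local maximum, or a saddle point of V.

saddle point

The Hessian at the origin is H = [[8, 4, 2], [4, 4, 2], [2, 2, -14]].
Applying the same elementary operations to the rows and columns of H produces a congruent diagonal matrix with entries 8, 2, -15.
Counting signs: 2 positive, 1 negative.
H is indefinite, so the origin is a saddle point.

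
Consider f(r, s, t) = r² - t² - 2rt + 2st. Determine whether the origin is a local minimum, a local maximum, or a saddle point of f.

saddle point

The Hessian at the origin is H = [[2, 0, -2], [0, 0, 2], [-2, 2, -2]].
H is indefinite, so the origin is a saddle point.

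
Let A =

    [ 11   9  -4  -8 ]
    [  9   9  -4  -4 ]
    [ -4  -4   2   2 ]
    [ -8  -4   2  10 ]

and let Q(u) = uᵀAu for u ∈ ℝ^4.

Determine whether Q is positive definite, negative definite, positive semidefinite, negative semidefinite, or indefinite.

positive semidefinite

Applying the same elementary operations to the rows and columns of A produces a congruent diagonal matrix with entries 11, 18/11, 2/9, 0.
So there are 3 positive, 1 zero pivots.
Hence Q is positive semidefinite.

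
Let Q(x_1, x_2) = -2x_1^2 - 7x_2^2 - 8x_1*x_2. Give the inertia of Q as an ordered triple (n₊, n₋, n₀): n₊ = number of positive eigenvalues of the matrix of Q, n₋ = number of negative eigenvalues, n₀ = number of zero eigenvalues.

Write A = [[-2, -4], [-4, -7]].
Row-reducing A symmetrically gives the diagonal entries -2, 1.
Counting signs: 1 positive, 1 negative.

(1, 1, 0)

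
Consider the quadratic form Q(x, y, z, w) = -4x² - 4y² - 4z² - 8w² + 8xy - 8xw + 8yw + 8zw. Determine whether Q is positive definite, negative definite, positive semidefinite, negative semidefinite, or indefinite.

negative semidefinite

The associated matrix is A = [[-4, 4, 0, -4], [4, -4, 0, 4], [0, 0, -4, 4], [-4, 4, 4, -8]].
Congruent diagonalization of A (simultaneous row and column reduction) yields pivots -4, 0, -4, 0.
That gives 2 negative, 2 zero pivots.
Hence Q is negative semidefinite.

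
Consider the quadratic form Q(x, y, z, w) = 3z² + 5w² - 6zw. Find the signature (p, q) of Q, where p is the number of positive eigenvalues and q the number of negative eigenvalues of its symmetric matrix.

(2, 0)

The symmetric matrix is A = [[0, 0, 0, 0], [0, 0, 0, 0], [0, 0, 3, -3], [0, 0, -3, 5]].
Row-reducing A symmetrically gives the diagonal entries 0, 0, 3, 2.
Counting signs: 2 positive, 2 zero.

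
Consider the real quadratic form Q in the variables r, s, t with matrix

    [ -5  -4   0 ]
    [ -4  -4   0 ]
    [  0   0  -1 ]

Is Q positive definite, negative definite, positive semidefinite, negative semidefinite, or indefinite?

negative definite

Applying the same elementary operations to the rows and columns of A produces a congruent diagonal matrix with entries -5, -4/5, -1.
That gives 3 negative pivots.
Hence Q is negative definite.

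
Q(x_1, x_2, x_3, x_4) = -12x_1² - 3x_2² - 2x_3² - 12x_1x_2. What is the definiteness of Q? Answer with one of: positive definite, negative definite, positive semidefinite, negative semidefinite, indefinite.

Write A = [[-12, -6, 0, 0], [-6, -3, 0, 0], [0, 0, -2, 0], [0, 0, 0, 0]].
Symmetric row and column elimination reduces A to a congruent diagonal form with pivots -12, 0, -2, 0.
That gives 2 negative, 2 zero pivots.
Hence Q is negative semidefinite.

negative semidefinite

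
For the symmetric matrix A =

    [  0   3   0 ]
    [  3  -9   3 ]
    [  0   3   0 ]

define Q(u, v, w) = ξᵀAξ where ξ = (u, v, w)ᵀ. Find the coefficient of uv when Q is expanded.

6

The coefficient of uv is A[1,2] + A[2,1] = 2·3 = 6.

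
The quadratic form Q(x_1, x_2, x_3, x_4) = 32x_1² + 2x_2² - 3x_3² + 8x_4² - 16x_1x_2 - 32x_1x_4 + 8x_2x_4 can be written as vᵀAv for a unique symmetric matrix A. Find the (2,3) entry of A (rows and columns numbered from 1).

0

The coefficient of x_2·x_3 in Q is 0. For a symmetric A this equals A[2,3] + A[3,2] = 2·A[2,3].
So A[2,3] = 0/2 = 0.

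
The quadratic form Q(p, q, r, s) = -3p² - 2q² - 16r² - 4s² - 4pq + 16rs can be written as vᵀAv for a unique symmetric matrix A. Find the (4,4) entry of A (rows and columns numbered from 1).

The coefficient of s² in Q is -4, and that is exactly A[4,4].

-4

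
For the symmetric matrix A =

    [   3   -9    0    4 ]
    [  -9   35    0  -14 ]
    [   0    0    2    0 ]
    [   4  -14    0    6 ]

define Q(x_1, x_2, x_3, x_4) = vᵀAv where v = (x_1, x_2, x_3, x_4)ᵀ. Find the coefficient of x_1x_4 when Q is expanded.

8

The coefficient of x_1x_4 is A[1,4] + A[4,1] = 2·4 = 8.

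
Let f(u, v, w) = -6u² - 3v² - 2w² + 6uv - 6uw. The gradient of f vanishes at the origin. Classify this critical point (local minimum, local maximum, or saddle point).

The Hessian at the origin is H = [[-12, 6, -6], [6, -6, 0], [-6, 0, -4]].
Applying the same elementary operations to the rows and columns of H produces a congruent diagonal matrix with entries -12, -3, 2.
Counting signs: 1 positive, 2 negative.
H is indefinite, so the origin is a saddle point.

saddle point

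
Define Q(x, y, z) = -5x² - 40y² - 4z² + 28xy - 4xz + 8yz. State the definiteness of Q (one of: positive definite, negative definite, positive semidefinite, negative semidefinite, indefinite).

The associated matrix is A = [[-5, 14, -2], [14, -40, 4], [-2, 4, -4]].
Row-reducing A symmetrically gives the diagonal entries -5, -4/5, 0.
That gives 2 negative, 1 zero pivots.
Hence Q is negative semidefinite.

negative semidefinite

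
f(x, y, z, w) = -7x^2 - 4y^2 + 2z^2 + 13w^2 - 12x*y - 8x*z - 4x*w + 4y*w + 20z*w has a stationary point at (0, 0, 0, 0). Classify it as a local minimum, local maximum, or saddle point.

The Hessian at the origin is H = [[-14, -12, -8, -4], [-12, -8, 0, 4], [-8, 0, 4, 20], [-4, 4, 20, 26]].
Congruent diagonalization of H (simultaneous row and column reduction) yields pivots -14, 16/7, -12, 3.
That gives 2 positive, 2 negative pivots.
H is indefinite, so the origin is a saddle point.

saddle point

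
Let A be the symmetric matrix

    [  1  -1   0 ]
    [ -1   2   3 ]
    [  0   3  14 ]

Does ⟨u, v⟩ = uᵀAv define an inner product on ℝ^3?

An LDLᵀ factorisation of A has diagonal entries 1, 1, 5.
Counting signs: 3 positive.
Hence Q is positive definite.
⟨·,·⟩ is an inner product exactly when A is positive definite.

yes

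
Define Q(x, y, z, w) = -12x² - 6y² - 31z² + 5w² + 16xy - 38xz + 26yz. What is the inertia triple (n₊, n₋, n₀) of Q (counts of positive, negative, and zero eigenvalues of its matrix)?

(1, 3, 0)

The symmetric matrix is A = [[-12, 8, -19, 0], [8, -6, 13, 0], [-19, 13, -31, 0], [0, 0, 0, 5]].
Row-reducing A symmetrically gives the diagonal entries -12, -2/3, -3/4, 5.
So there are 1 positive, 3 negative pivots.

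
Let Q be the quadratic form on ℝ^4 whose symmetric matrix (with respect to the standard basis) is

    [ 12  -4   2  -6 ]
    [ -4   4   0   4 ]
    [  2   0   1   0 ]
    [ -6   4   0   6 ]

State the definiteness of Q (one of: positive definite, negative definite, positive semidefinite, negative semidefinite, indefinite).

positive definite

Leading principal minors: Δ_1 = 12, Δ_2 = 32, Δ_3 = 16, Δ_4 = 16.
All leading principal minors are positive, so by Sylvester's criterion Q is positive definite.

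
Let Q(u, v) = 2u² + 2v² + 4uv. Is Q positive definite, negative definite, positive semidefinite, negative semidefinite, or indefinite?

positive semidefinite

The associated matrix is A = [[2, 2], [2, 2]].
Symmetric row and column elimination reduces A to a congruent diagonal form with pivots 2, 0.
So there are 1 positive, 1 zero pivots.
Hence Q is positive semidefinite.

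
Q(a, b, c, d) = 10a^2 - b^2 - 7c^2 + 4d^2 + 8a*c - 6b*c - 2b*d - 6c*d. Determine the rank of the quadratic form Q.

4

The associated matrix is A = [[10, 0, 4, 0], [0, -1, -3, -1], [4, -3, -7, -3], [0, -1, -3, 4]].
Row-reducing A symmetrically gives the diagonal entries 10, -1, 2/5, 5.
Counting signs: 3 positive, 1 negative.
The rank is the number of nonzero pivots: 4.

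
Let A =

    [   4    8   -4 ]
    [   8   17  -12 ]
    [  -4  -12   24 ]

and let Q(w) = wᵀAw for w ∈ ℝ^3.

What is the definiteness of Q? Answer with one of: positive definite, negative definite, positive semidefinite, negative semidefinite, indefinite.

Applying the same elementary operations to the rows and columns of A produces a congruent diagonal matrix with entries 4, 1, 4.
That gives 3 positive pivots.
Hence Q is positive definite.

positive definite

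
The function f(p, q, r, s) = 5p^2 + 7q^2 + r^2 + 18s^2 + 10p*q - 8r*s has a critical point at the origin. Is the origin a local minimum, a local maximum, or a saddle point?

local minimum

The Hessian at the origin is H = [[10, 10, 0, 0], [10, 14, 0, 0], [0, 0, 2, -8], [0, 0, -8, 36]].
Row-reducing H symmetrically gives the diagonal entries 10, 4, 2, 4.
Counting signs: 4 positive.
H is positive definite, so the origin is a strict local minimum.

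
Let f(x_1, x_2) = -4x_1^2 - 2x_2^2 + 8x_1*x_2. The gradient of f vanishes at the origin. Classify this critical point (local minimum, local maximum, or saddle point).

The Hessian at the origin is H = [[-8, 8], [8, -4]].
det H = -8·-4 − (8)² = -32 < 0, so H is indefinite.
Therefore the origin is a saddle point.

saddle point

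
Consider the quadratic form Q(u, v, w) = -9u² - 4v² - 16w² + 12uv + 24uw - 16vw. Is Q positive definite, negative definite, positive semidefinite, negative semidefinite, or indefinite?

The symmetric matrix is A = [[-9, 6, 12], [6, -4, -8], [12, -8, -16]].
Congruent diagonalization of A (simultaneous row and column reduction) yields pivots -9, 0, 0.
Counting signs: 1 negative, 2 zero.
Hence Q is negative semidefinite.

negative semidefinite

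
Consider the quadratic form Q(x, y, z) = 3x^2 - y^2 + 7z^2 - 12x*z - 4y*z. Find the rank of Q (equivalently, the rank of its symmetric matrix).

The symmetric matrix is A = [[3, 0, -6], [0, -1, -2], [-6, -2, 7]].
Applying the same elementary operations to the rows and columns of A produces a congruent diagonal matrix with entries 3, -1, -1.
Counting signs: 1 positive, 2 negative.
The rank is the number of nonzero pivots: 3.

3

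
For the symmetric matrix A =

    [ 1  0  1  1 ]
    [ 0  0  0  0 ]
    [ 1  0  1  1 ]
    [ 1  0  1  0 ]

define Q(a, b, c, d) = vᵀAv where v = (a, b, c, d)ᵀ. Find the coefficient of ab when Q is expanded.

0

The coefficient of ab is A[1,2] + A[2,1] = 2·0 = 0.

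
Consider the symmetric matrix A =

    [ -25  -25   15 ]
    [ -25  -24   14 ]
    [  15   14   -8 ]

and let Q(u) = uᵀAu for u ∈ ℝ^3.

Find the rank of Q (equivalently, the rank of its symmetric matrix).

Congruent diagonalization of A (simultaneous row and column reduction) yields pivots -25, 1, 0.
That gives 1 positive, 1 negative, 1 zero pivots.
The rank is the number of nonzero pivots: 2.

2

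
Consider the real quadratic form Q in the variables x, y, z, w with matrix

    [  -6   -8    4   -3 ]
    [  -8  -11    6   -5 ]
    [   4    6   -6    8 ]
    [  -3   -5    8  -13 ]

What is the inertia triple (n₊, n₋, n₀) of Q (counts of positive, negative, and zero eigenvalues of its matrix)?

(0, 4, 0)

An LDLᵀ factorisation of A has diagonal entries -6, -1/3, -2, -1/2.
Counting signs: 4 negative.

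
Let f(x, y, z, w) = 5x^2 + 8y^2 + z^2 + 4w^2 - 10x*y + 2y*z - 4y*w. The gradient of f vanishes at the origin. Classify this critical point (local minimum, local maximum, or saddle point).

local minimum

The Hessian at the origin is H = [[10, -10, 0, 0], [-10, 16, 2, -4], [0, 2, 2, 0], [0, -4, 0, 8]].
Symmetric row and column elimination reduces H to a congruent diagonal form with pivots 10, 6, 4/3, 4.
So there are 4 positive pivots.
H is positive definite, so the origin is a strict local minimum.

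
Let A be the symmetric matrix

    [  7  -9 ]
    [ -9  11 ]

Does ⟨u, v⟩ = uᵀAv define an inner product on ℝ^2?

no

For the 2×2 matrix [[7, -9], [-9, 11]]: det = 7·11 − (-9)² = -4, trace = 18.
det < 0 so the eigenvalues have opposite signs; the form is indefinite.
⟨·,·⟩ is an inner product exactly when A is positive definite.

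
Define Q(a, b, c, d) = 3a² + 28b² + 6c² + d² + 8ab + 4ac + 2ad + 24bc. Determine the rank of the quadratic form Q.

The symmetric matrix is A = [[3, 4, 2, 1], [4, 28, 12, 0], [2, 12, 6, 0], [1, 0, 0, 1]].
Congruent diagonalization of A (simultaneous row and column reduction) yields pivots 3, 68/3, 14/17, 4/7.
That gives 4 positive pivots.
The rank is the number of nonzero pivots: 4.

4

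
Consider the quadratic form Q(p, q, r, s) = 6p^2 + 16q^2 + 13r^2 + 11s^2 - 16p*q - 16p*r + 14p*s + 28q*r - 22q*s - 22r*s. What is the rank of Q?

The associated matrix is A = [[6, -8, -8, 7], [-8, 16, 14, -11], [-8, 14, 13, -11], [7, -11, -11, 11]].
Row-reducing A symmetrically gives the diagonal entries 6, 16/3, 1/4, 3/4.
That gives 4 positive pivots.
The rank is the number of nonzero pivots: 4.

4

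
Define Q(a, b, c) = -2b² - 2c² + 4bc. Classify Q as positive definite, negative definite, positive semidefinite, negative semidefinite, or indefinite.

negative semidefinite

The associated matrix is A = [[0, 0, 0], [0, -2, 2], [0, 2, -2]].
Congruent diagonalization of A (simultaneous row and column reduction) yields pivots 0, -2, 0.
So there are 1 negative, 2 zero pivots.
Hence Q is negative semidefinite.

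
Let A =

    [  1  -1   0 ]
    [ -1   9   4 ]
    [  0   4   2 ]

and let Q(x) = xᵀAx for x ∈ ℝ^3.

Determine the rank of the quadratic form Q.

2

Applying the same elementary operations to the rows and columns of A produces a congruent diagonal matrix with entries 1, 8, 0.
So there are 2 positive, 1 zero pivots.
The rank is the number of nonzero pivots: 2.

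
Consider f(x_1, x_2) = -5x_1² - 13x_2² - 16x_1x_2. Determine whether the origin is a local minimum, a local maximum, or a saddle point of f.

The Hessian at the origin is H = [[-10, -16], [-16, -26]].
det H = -10·-26 − (-16)² = 4 > 0 and H[1,1] = -10 < 0, so H is negative definite.
Therefore the origin is a local maximum.

local maximum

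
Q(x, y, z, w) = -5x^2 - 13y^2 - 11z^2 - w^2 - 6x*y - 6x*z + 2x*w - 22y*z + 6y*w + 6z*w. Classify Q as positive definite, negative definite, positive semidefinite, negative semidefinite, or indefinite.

negative definite

The symmetric matrix is A = [[-5, -3, -3, 1], [-3, -13, -11, 3], [-3, -11, -11, 3], [1, 3, 3, -1]].
Row-reducing A symmetrically gives the diagonal entries -5, -56/5, -23/14, -4/23.
That gives 4 negative pivots.
Hence Q is negative definite.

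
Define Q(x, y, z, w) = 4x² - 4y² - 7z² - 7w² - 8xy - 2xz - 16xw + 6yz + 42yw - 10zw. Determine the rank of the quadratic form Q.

Write A = [[4, -4, -1, -8], [-4, -4, 3, 21], [-1, 3, -7, -5], [-8, 21, -5, -7]].
Row-reducing A symmetrically gives the diagonal entries 4, -8, -27/4, 5/24.
That gives 2 positive, 2 negative pivots.
The rank is the number of nonzero pivots: 4.

4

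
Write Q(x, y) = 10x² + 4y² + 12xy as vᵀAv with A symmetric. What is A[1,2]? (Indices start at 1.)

The coefficient of x·y in Q is 12. For a symmetric A this equals A[1,2] + A[2,1] = 2·A[1,2].
So A[1,2] = 12/2 = 6.

6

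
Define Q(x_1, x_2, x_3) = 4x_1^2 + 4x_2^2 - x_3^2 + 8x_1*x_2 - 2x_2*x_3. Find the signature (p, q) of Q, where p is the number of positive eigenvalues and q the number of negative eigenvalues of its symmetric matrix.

(2, 1)

The symmetric matrix is A = [[4, 4, 0], [4, 4, -1], [0, -1, -1]].
By Sylvester's law of inertia any congruent diagonalization of A has 2 positive, 1 negative and 0 zero entries.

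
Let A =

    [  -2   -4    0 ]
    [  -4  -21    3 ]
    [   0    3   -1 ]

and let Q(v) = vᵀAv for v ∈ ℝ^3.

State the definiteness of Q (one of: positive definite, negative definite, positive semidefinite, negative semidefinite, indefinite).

Leading principal minors: Δ_1 = -2, Δ_2 = 26, Δ_3 = -8.
The signs alternate starting with Δ_1 < 0, so by Sylvester's criterion Q is negative definite.

negative definite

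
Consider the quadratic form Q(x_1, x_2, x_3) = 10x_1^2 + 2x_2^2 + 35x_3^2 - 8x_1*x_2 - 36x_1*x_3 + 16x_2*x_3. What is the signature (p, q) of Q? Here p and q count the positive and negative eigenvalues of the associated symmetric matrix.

The associated matrix is A = [[10, -4, -18], [-4, 2, 8], [-18, 8, 35]].
An LDLᵀ factorisation of A has diagonal entries 10, 2/5, 1.
Counting signs: 3 positive.

(3, 0)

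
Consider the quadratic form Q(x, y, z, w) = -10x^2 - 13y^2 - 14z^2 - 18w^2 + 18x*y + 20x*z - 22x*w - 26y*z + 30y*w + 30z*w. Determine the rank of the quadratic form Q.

The associated matrix is A = [[-10, 9, 10, -11], [9, -13, -13, 15], [10, -13, -14, 15], [-11, 15, 15, -18]].
Row-reducing A symmetrically gives the diagonal entries -10, -49/10, -36/49, -5/9.
Counting signs: 4 negative.
The rank is the number of nonzero pivots: 4.

4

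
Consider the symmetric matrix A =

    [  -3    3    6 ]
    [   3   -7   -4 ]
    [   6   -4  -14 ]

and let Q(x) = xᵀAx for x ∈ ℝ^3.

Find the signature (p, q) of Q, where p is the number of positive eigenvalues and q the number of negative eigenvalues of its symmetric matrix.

An LDLᵀ factorisation of A has diagonal entries -3, -4, -1.
That gives 3 negative pivots.

(0, 3)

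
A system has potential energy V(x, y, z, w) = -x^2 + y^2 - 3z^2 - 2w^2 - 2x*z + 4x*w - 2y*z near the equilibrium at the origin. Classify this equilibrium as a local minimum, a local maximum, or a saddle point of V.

saddle point

The Hessian at the origin is H = [[-2, 0, -2, 4], [0, 2, -2, 0], [-2, -2, -6, 0], [4, 0, 0, -4]].
An LDLᵀ factorisation of H has diagonal entries -2, 2, -6, 20/3.
So there are 2 positive, 2 negative pivots.
H is indefinite, so the origin is a saddle point.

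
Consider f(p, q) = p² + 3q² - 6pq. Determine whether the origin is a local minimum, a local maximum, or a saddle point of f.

saddle point

The Hessian at the origin is H = [[2, -6], [-6, 6]].
det H = 2·6 − (-6)² = -24 < 0, so H is indefinite.
Therefore the origin is a saddle point.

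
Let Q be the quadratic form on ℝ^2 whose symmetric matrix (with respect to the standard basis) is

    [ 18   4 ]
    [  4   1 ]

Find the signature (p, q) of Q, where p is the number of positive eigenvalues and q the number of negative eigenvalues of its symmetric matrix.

Row-reducing A symmetrically gives the diagonal entries 18, 1/9.
So there are 2 positive pivots.

(2, 0)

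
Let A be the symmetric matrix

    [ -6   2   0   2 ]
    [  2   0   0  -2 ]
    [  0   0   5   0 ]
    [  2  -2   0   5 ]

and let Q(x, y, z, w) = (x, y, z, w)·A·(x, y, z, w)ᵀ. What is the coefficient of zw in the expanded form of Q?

The coefficient of zw is A[3,4] + A[4,3] = 2·0 = 0.

0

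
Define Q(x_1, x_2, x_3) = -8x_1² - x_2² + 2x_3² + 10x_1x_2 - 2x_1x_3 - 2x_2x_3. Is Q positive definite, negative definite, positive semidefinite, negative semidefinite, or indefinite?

The symmetric matrix is A = [[-8, 5, -1], [5, -1, -1], [-1, -1, 2]].
Applying the same elementary operations to the rows and columns of A produces a congruent diagonal matrix with entries -8, 17/8, 15/17.
So there are 2 positive, 1 negative pivots.
Hence Q is indefinite.

indefinite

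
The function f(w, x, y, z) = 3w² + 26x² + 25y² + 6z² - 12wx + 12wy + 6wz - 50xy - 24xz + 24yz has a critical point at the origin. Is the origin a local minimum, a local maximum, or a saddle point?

local minimum

The Hessian at the origin is H = [[6, -12, 12, 6], [-12, 52, -50, -24], [12, -50, 50, 24], [6, -24, 24, 12]].
An LDLᵀ factorisation of H has diagonal entries 6, 28, 13/7, 6/13.
So there are 4 positive pivots.
H is positive definite, so the origin is a strict local minimum.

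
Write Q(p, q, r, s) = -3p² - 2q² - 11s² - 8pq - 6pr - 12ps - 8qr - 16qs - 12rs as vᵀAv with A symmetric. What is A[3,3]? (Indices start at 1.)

0

The coefficient of r² in Q is 0, and that is exactly A[3,3].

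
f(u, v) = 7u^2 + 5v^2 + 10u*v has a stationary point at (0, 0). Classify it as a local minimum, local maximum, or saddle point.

local minimum

The Hessian at the origin is H = [[14, 10], [10, 10]].
det H = 14·10 − (10)² = 40 > 0 and H[1,1] = 14 > 0, so H is positive definite.
Therefore the origin is a local minimum.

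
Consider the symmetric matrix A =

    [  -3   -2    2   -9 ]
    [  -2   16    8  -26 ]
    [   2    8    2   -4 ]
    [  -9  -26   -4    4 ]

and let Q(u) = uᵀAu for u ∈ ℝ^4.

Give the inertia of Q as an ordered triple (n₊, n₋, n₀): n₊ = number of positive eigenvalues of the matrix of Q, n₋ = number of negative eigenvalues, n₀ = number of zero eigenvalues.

An LDLᵀ factorisation of A has diagonal entries -3, 52/3, 10/13, 1.
So there are 3 positive, 1 negative pivots.

(3, 1, 0)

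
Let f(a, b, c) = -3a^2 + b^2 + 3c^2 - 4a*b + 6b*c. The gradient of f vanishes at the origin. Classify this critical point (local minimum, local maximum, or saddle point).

The Hessian at the origin is H = [[-6, -4, 0], [-4, 2, 6], [0, 6, 6]].
Symmetric row and column elimination reduces H to a congruent diagonal form with pivots -6, 14/3, -12/7.
That gives 1 positive, 2 negative pivots.
H is indefinite, so the origin is a saddle point.

saddle point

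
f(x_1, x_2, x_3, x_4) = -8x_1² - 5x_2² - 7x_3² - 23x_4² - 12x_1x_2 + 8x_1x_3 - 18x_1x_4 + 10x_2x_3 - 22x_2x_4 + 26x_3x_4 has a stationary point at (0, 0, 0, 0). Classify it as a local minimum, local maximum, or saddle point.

The Hessian at the origin is H = [[-16, -12, 8, -18], [-12, -10, 10, -22], [8, 10, -14, 26], [-18, -22, 26, -46]].
Symmetric row and column elimination reduces H to a congruent diagonal form with pivots -16, -1, 6, -5/3.
So there are 1 positive, 3 negative pivots.
H is indefinite, so the origin is a saddle point.

saddle point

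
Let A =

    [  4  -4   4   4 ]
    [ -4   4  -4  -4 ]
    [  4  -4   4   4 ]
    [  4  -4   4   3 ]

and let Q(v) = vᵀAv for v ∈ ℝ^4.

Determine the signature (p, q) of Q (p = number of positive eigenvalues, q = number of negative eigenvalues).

Applying the same elementary operations to the rows and columns of A produces a congruent diagonal matrix with entries 4, 0, 0, -1.
Counting signs: 1 positive, 1 negative, 2 zero.

(1, 1)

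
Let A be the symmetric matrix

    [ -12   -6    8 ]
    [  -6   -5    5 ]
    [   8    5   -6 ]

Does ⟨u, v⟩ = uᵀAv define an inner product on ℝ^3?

Symmetric row and column elimination reduces A to a congruent diagonal form with pivots -12, -2, -1/6.
Counting signs: 3 negative.
Hence Q is negative definite.
⟨·,·⟩ is an inner product exactly when A is positive definite.

no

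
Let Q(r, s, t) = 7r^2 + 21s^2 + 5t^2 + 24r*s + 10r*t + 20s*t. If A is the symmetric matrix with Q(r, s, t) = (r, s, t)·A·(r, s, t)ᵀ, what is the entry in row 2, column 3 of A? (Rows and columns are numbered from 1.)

The coefficient of s·t in Q is 20. For a symmetric A this equals A[2,3] + A[3,2] = 2·A[2,3].
So A[2,3] = 20/2 = 10.

10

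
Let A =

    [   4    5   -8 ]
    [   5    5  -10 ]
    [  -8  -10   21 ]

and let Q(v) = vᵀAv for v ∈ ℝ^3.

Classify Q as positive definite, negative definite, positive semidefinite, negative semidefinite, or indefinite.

indefinite

Applying the same elementary operations to the rows and columns of A produces a congruent diagonal matrix with entries 4, -5/4, 5.
That gives 2 positive, 1 negative pivots.
Hence Q is indefinite.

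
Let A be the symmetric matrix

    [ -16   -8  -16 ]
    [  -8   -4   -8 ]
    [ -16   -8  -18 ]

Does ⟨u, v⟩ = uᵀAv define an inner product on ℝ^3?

no

Congruent diagonalization of A (simultaneous row and column reduction) yields pivots -16, 0, -2.
That gives 2 negative, 1 zero pivots.
Hence Q is negative semidefinite.
⟨·,·⟩ is an inner product exactly when A is positive definite.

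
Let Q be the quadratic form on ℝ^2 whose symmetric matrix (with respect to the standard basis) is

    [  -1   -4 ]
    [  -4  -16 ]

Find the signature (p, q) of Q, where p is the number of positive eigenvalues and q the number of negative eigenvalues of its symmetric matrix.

Symmetric row and column elimination reduces A to a congruent diagonal form with pivots -1, 0.
So there are 1 negative, 1 zero pivots.

(0, 1)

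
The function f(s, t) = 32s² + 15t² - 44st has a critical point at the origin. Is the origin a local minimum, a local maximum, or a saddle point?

saddle point

The Hessian at the origin is H = [[64, -44], [-44, 30]].
det H = 64·30 − (-44)² = -16 < 0, so H is indefinite.
Therefore the origin is a saddle point.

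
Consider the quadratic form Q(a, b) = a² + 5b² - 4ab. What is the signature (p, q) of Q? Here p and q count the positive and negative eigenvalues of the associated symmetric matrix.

The symmetric matrix is A = [[1, -2], [-2, 5]].
An LDLᵀ factorisation of A has diagonal entries 1, 1.
Counting signs: 2 positive.

(2, 0)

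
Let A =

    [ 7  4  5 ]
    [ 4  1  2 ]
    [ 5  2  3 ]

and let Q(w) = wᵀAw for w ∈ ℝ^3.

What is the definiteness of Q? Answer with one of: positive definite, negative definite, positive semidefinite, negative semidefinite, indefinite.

Row-reducing A symmetrically gives the diagonal entries 7, -9/7, 0.
That gives 1 positive, 1 negative, 1 zero pivots.
Hence Q is indefinite.

indefinite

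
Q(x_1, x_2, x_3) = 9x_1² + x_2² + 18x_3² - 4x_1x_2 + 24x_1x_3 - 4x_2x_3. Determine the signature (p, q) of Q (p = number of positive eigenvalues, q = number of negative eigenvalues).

Write A = [[9, -2, 12], [-2, 1, -2], [12, -2, 18]].
An LDLᵀ factorisation of A has diagonal entries 9, 5/9, 6/5.
So there are 3 positive pivots.

(3, 0)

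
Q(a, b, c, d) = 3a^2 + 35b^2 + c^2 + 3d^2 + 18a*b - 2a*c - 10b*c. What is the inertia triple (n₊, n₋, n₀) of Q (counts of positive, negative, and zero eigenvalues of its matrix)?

(4, 0, 0)

The symmetric matrix is A = [[3, 9, -1, 0], [9, 35, -5, 0], [-1, -5, 1, 0], [0, 0, 0, 3]].
An LDLᵀ factorisation of A has diagonal entries 3, 8, 1/6, 3.
That gives 4 positive pivots.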